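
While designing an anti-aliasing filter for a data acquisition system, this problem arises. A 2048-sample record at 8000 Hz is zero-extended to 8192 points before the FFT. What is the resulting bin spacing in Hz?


Frequency resolution after zero-padding:
N_padded = 2048 * 4 = 8192
df = fs / N_padded
   = 8000 / 8192
   = 0.9766 Hz

0.9766 Hz


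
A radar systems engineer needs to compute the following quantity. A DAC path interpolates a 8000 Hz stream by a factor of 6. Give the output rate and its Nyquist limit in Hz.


Step 1 — output sample rate after interpolation by L:
fs_out = L * fs_in = 6 * 8000 = 48000 Hz

Step 2 — Nyquist frequency of the output stream:
f_Nyq = fs_out / 2 = 48000 / 2 = 24000.0 Hz

fs_out = 48000 Hz; f_Nyquist = 24000.0 Hz


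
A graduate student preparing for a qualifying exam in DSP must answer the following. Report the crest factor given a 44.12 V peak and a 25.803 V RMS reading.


Crest factor is the ratio of peak to RMS:
CF = V_peak / V_rms
   = 44.12 / 25.803
   = 1.7099

1.7099


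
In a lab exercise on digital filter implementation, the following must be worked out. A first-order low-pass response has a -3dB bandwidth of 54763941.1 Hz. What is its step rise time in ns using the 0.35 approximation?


Rise time from bandwidth relationship:
tr = 0.35 / BW
   = 0.35 / 54763941.1
   = 6.391066694e-09 s
   = 6.3911 ns

6.3911 ns


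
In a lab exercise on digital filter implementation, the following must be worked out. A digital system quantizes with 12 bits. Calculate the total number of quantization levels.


Number of quantization levels = 2^N
= 2^12
= 4096

4096


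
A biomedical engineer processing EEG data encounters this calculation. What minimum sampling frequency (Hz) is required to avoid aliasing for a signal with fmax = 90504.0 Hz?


The Nyquist rate is twice the maximum frequency component.
fs_min = 2 * fmax
      = 2 * 90504.0
      = 181008.0 Hz

181008.0


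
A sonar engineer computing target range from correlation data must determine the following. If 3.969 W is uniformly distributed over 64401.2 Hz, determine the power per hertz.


Power spectral density:
PSD = P / BW
    = 3.969 / 64401.2
    = 6.163e-05 W/Hz

6.163e-05 W/Hz


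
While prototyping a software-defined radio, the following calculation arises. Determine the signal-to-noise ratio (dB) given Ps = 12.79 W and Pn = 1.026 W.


SNR in decibels:
SNR = 10 * log10(Ps / Pn)
    = 10 * log10(12.79 / 1.026)
    = 10 * log10(12.4659)
    = 10 * 1.0957
    = 10.96 dB

10.96 dB


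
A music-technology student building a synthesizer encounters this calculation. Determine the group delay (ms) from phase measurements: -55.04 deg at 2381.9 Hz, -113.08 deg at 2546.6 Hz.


Group delay from phase difference:
tau = -d(phi)/d(omega)
d(phi) = -58.04 deg = -1.012989 rad
d(omega) = 2*pi*(2546.6 - 2381.9) = 1034.8406 rad/s
tau = -(-1.012989) / 1034.8406
    = 0.9789 ms

0.9789 ms


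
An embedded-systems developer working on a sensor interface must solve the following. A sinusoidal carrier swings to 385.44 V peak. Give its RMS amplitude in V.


RMS voltage for a sinusoidal waveform:
V_rms = V_peak / sqrt(2)
      = 385.44 / 1.414214
      = 272.547 V

272.547 V


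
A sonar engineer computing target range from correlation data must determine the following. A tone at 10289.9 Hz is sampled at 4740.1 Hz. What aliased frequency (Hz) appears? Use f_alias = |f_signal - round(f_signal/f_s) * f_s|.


Compute the nearest integer multiple of fs to the signal:
n = round(10289.9 / 4740.1) = 2
f_alias = |10289.9 - 2 * 4740.1|
        = |10289.9 - 9480.2|
        = 809.7 Hz

809.7


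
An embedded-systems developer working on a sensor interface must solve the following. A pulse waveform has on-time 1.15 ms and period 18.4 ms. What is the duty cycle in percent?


Duty cycle as a percentage:
DC = (t_on / T) * 100
   = (1.15 / 18.4) * 100
   = 0.0625 * 100
   = 6.25 %

6.25 %


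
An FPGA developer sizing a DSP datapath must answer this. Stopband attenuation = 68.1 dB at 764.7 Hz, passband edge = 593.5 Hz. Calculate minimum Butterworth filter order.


Butterworth filter order formula:
n = log10(10^(A/10) - 1) / (2 * log10(f_stop/f_pass))
10^(68.1/10) - 1 = 6456541.2903
f_stop/f_pass = 764.7 / 593.5 = 1.2885
n = 30.9348 -> ceil = 31

31


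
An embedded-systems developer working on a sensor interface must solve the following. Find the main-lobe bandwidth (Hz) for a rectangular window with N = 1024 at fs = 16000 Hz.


Main lobe width for a rectangular window:
Width = 2 * fs / N
      = 2 * 16000 / 1024
      = 32000 / 1024
      = 31.25 Hz

31.25 Hz


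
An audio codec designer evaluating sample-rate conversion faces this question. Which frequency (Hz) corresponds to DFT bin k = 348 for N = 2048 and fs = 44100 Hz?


Frequency of DFT bin k:
f_k = k * fs / N
    = 348 * 44100 / 2048
    = 15346800 / 2048
    = 7493.555 Hz

7493.555 Hz


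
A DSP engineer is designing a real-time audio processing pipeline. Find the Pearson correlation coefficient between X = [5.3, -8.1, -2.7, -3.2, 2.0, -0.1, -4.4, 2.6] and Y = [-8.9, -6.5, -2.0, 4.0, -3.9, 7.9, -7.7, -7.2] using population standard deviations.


Pearson correlation coefficient (population):
r = cov(X,Y) / (std(X) * std(Y))
Mean X = -1.075, Mean Y = -3.0375
Cov(X,Y) = -2.684063
Std(X) = 4.063788, Std(Y) = 5.661258
r = -0.1167

-0.1167


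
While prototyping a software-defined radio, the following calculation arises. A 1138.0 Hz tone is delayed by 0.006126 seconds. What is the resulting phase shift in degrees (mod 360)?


Phase shift from frequency and time delay:
phi = 360 * f * t_delay
    = 360 * 1138.0 * 0.006126
    = 2509.7 degrees
    mod 360 = 349.7 degrees

349.7 degrees


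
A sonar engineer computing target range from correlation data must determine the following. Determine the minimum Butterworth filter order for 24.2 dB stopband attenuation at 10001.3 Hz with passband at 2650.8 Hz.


Butterworth filter order formula:
n = log10(10^(A/10) - 1) / (2 * log10(f_stop/f_pass))
10^(24.2/10) - 1 = 262.0268
f_stop/f_pass = 10001.3 / 2650.8 = 3.7729
n = 2.0968 -> ceil = 3

3


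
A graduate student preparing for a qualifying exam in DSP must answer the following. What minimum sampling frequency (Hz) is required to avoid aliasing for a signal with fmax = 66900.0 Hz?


The Nyquist rate is twice the maximum frequency component.
fs_min = 2 * fmax
      = 2 * 66900.0
      = 133800.0 Hz

133800.0


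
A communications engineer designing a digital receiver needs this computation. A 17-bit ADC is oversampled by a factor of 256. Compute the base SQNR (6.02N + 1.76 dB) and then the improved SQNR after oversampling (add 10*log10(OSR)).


Step 1 — baseline SQNR at Nyquist:
SQNR_base = 6.02*N + 1.76
          = 6.02*17 + 1.76
          = 104.1 dB

Step 2 — oversampling processing gain:
G = 10*log10(OSR) = 10*log10(256) = 24.08 dB

Step 3 — total:
SQNR_total = 104.1 + 24.08 = 128.18 dB

Base SQNR = 104.1 dB; oversampled SQNR = 128.18 dB


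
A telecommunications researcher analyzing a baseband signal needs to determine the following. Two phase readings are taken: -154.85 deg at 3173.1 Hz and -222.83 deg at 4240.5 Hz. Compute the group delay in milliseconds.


Group delay from phase difference:
tau = -d(phi)/d(omega)
d(phi) = -67.98 deg = -1.186475 rad
d(omega) = 2*pi*(4240.5 - 3173.1) = 6706.672 rad/s
tau = -(-1.186475) / 6706.672
    = 0.1769 ms

0.1769 ms


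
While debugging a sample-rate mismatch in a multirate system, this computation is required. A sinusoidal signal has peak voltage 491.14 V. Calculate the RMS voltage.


RMS voltage for a sinusoidal waveform:
V_rms = V_peak / sqrt(2)
      = 491.14 / 1.414214
      = 347.288 V

347.288 V


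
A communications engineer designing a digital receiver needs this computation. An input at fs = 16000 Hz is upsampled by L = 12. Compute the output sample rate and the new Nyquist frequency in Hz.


Step 1 — output sample rate after interpolation by L:
fs_out = L * fs_in = 12 * 16000 = 192000 Hz

Step 2 — Nyquist frequency of the output stream:
f_Nyq = fs_out / 2 = 192000 / 2 = 96000.0 Hz

fs_out = 192000 Hz; f_Nyquist = 96000.0 Hz


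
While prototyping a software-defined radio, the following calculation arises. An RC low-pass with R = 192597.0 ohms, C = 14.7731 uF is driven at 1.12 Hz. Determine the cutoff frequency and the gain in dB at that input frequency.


Step 1 — cutoff frequency:
fc = 1 / (2*pi*R*C)
C = 14.7731 uF = 1.47731e-05 F
fc = 1 / (2*pi*192597.0*1.47731e-05)
   = 0.055937 Hz

Step 2 — magnitude at f = 1.12 Hz:
|H(f)| = 1 / sqrt(1 + (f/fc)^2)
f/fc = 1.12 / 0.055937 = 20.022525
|H| = 1 / sqrt(1 + 400.901507) = 0.0498816
|H|_dB = 20*log10(0.0498816) = -26.04 dB

fc = 0.055937 Hz; |H(1.12 Hz)| = -26.04 dB


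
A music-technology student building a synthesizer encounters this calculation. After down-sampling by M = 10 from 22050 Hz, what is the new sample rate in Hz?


Decimation reduces the sample rate:
fs_out = fs_in / M
       = 22050 / 10
       = 2205.0 Hz

2205.0 Hz


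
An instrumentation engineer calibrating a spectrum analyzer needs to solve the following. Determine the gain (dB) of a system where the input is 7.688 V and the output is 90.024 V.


Voltage gain in dB:
G = 20 * log10(Vout / Vin)
  = 20 * log10(90.024 / 7.688)
  = 20 * log10(11.709677)
  = 20 * 1.068545
  = 21.37 dB

21.37 dB


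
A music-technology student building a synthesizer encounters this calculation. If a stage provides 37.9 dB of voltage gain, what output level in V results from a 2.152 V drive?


Output voltage from dB gain:
V_out = V_in * 10^(gain_dB / 20)
      = 2.152 * 10^(37.9 / 20)
      = 2.152 * 78.523563
      = 168.9827 V

168.9827 V


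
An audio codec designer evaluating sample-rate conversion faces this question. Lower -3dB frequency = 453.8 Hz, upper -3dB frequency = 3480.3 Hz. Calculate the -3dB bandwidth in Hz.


Bandwidth is the difference of -3dB frequencies:
BW = f_high - f_low
   = 3480.3 - 453.8
   = 3026.5 Hz

3026.5 Hz


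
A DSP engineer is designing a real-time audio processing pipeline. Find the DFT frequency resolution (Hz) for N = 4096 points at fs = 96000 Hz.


DFT frequency resolution:
df = fs / N
   = 96000 / 4096
   = 23.4375 Hz

23.4375 Hz


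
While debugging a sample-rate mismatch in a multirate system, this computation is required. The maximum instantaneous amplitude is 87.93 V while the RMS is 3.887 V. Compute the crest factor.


Crest factor is the ratio of peak to RMS:
CF = V_peak / V_rms
   = 87.93 / 3.887
   = 22.6216

22.6216


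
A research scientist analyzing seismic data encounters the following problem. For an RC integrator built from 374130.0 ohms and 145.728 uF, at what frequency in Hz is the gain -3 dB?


Cutoff frequency of a first-order RC filter:
fc = 1 / (2 * pi * R * C)
C = 145.728 uF = 0.000145728 F
fc = 1 / (2 * pi * 374130.0 * 0.000145728)
   = 1 / 342.566907322
   = 0.002919 Hz

0.002919 Hz


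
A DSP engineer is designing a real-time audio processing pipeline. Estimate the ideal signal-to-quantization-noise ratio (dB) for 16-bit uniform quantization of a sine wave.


Theoretical SNR for a full-scale sinusoid:
SNR = 6.02 * N + 1.76
    = 6.02 * 16 + 1.76
    = 96.32 + 1.76
    = 98.08 dB

98.08 dB


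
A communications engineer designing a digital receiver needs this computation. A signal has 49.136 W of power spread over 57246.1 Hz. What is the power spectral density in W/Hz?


Power spectral density:
PSD = P / BW
    = 49.136 / 57246.1
    = 0.00085833 W/Hz

0.00085833 W/Hz


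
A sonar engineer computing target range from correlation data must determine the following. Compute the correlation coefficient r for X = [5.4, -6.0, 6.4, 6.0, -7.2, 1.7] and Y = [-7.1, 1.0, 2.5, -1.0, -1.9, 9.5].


Pearson correlation coefficient (population):
r = cov(X,Y) / (std(X) * std(Y))
Mean X = 1.05, Mean Y = 0.5
Cov(X,Y) = -1.276667
Std(X) = 5.630793, Std(Y) = 5.016971
r = -0.0452

-0.0452


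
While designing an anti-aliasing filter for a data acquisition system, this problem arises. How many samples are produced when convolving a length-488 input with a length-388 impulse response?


Linear convolution output length:
L = N + M - 1
  = 488 + 388 - 1
  = 875 samples

875


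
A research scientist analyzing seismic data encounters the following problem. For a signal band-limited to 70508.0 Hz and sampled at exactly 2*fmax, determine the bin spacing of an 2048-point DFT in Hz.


Step 1 — Nyquist sampling rate:
fs = 2 * fmax = 2 * 70508.0 = 141016.0 Hz

Step 2 — DFT bin spacing:
df = fs / N = 141016.0 / 2048 = 68.8555 Hz

68.8555 Hz


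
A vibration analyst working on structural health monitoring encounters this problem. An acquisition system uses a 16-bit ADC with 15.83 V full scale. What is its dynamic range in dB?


Dynamic range from full-scale to LSB:
V_min = V_max / 2^bits = 15.83 / 2^16
DR = 20 * log10(V_max / V_min)
   = 20 * log10(2^16)
   = 20 * 16 * log10(2)
   = 96.33 dB

96.33 dB


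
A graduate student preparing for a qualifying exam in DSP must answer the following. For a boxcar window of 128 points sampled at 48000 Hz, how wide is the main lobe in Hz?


Main lobe width for a rectangular window:
Width = 2 * fs / N
      = 2 * 48000 / 128
      = 96000 / 128
      = 750.0 Hz

750.0 Hz


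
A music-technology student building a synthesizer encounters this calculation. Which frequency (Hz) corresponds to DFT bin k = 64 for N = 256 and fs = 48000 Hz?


Frequency of DFT bin k:
f_k = k * fs / N
    = 64 * 48000 / 256
    = 3072000 / 256
    = 12000.0 Hz

12000.0 Hz


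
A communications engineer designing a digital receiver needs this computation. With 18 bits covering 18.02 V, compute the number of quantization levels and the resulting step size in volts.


Step 1 — number of quantization levels:
L = 2^N = 2^18 = 262144

Step 2 — LSB step size:
delta = Vfs / L
      = 18.02 / 262144
      = 6.874e-05 V

Levels = 262144; step size = 6.874e-05 V


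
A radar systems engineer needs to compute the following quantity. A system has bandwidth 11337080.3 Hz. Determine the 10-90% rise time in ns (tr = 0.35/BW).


Rise time from bandwidth relationship:
tr = 0.35 / BW
   = 0.35 / 11337080.3
   = 3.087214616e-08 s
   = 30.8721 ns

30.8721 ns


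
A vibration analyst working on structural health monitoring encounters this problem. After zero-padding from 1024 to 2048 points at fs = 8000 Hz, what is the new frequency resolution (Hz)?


Frequency resolution after zero-padding:
N_padded = 1024 * 2 = 2048
df = fs / N_padded
   = 8000 / 2048
   = 3.9062 Hz

3.9062 Hz


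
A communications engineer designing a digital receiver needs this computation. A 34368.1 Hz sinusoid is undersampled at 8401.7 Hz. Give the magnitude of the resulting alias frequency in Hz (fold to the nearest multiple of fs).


Compute the nearest integer multiple of fs to the signal:
n = round(34368.1 / 8401.7) = 4
f_alias = |34368.1 - 4 * 8401.7|
        = |34368.1 - 33606.8|
        = 761.3 Hz

761.3


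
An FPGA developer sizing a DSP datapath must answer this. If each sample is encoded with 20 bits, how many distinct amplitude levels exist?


Number of quantization levels = 2^N
= 2^20
= 1048576

1048576


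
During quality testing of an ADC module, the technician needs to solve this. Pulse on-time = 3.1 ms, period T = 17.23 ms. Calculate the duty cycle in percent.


Duty cycle as a percentage:
DC = (t_on / T) * 100
   = (3.1 / 17.23) * 100
   = 0.179919 * 100
   = 17.99 %

17.99 %


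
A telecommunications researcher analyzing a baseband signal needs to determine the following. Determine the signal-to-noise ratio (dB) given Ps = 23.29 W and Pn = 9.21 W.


SNR in decibels:
SNR = 10 * log10(Ps / Pn)
    = 10 * log10(23.29 / 9.21)
    = 10 * log10(2.5288)
    = 10 * 0.4029
    = 4.03 dB

4.03 dB


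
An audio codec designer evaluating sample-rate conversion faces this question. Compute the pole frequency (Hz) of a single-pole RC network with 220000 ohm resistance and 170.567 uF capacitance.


Cutoff frequency of a first-order RC filter:
fc = 1 / (2 * pi * R * C)
C = 170.567 uF = 0.000170567 F
fc = 1 / (2 * pi * 220000 * 0.000170567)
   = 1 / 235.77489502373
   = 0.004241 Hz

0.004241 Hz


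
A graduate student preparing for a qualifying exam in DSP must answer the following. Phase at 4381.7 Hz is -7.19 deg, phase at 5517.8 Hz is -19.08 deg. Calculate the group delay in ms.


Group delay from phase difference:
tau = -d(phi)/d(omega)
d(phi) = -11.89 deg = -0.20752 rad
d(omega) = 2*pi*(5517.8 - 4381.7) = 7138.3268 rad/s
tau = -(-0.20752) / 7138.3268
    = 0.0291 ms

0.0291 ms


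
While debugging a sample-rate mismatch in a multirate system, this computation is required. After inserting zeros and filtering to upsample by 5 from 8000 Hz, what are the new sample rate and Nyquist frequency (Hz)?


Step 1 — output sample rate after interpolation by L:
fs_out = L * fs_in = 5 * 8000 = 40000 Hz

Step 2 — Nyquist frequency of the output stream:
f_Nyq = fs_out / 2 = 40000 / 2 = 20000.0 Hz

fs_out = 40000 Hz; f_Nyquist = 20000.0 Hz


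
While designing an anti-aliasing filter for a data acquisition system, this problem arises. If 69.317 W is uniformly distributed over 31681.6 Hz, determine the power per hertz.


Power spectral density:
PSD = P / BW
    = 69.317 / 31681.6
    = 0.00218793 W/Hz

0.00218793 W/Hz


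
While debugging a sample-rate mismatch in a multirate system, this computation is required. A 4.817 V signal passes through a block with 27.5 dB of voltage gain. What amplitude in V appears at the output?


Output voltage from dB gain:
V_out = V_in * 10^(gain_dB / 20)
      = 4.817 * 10^(27.5 / 20)
      = 4.817 * 23.713737
      = 114.2291 V

114.2291 V


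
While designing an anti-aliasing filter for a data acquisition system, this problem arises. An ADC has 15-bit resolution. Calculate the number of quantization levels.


Number of quantization levels = 2^N
= 2^15
= 32768

32768


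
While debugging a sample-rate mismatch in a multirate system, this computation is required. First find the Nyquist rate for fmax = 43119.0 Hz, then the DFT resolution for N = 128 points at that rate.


Step 1 — Nyquist sampling rate:
fs = 2 * fmax = 2 * 43119.0 = 86238.0 Hz

Step 2 — DFT bin spacing:
df = fs / N = 86238.0 / 128 = 673.7344 Hz

673.7344 Hz


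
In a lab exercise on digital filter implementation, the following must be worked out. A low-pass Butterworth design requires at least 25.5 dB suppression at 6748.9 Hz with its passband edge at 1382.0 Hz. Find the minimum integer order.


Butterworth filter order formula:
n = log10(10^(A/10) - 1) / (2 * log10(f_stop/f_pass))
10^(25.5/10) - 1 = 353.8134
f_stop/f_pass = 6748.9 / 1382.0 = 4.8834
n = 1.8504 -> ceil = 2

2


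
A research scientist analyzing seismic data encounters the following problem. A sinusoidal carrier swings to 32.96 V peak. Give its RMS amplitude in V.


RMS voltage for a sinusoidal waveform:
V_rms = V_peak / sqrt(2)
      = 32.96 / 1.414214
      = 23.306 V

23.306 V


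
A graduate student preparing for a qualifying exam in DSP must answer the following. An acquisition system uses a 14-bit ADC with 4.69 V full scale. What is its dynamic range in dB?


Dynamic range from full-scale to LSB:
V_min = V_max / 2^bits = 4.69 / 2^14
DR = 20 * log10(V_max / V_min)
   = 20 * log10(2^14)
   = 20 * 14 * log10(2)
   = 84.29 dB

84.29 dB


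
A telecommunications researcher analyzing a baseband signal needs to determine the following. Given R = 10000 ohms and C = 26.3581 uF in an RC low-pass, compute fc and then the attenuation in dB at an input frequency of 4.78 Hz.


Step 1 — cutoff frequency:
fc = 1 / (2*pi*R*C)
C = 26.3581 uF = 2.63581e-05 F
fc = 1 / (2*pi*10000*2.63581e-05)
   = 0.603818 Hz

Step 2 — magnitude at f = 4.78 Hz:
|H(f)| = 1 / sqrt(1 + (f/fc)^2)
f/fc = 4.78 / 0.603818 = 7.916293
|H| = 1 / sqrt(1 + 62.667695) = 0.1253258
|H|_dB = 20*log10(0.1253258) = -18.04 dB

fc = 0.603818 Hz; |H(4.78 Hz)| = -18.04 dB


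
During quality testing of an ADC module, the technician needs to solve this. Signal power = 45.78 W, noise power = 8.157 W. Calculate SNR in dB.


SNR in decibels:
SNR = 10 * log10(Ps / Pn)
    = 10 * log10(45.78 / 8.157)
    = 10 * log10(5.6124)
    = 10 * 0.7491
    = 7.49 dB

7.49 dB


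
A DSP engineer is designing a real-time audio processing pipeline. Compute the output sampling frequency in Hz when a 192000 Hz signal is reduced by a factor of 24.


Decimation reduces the sample rate:
fs_out = fs_in / M
       = 192000 / 24
       = 8000.0 Hz

8000.0 Hz


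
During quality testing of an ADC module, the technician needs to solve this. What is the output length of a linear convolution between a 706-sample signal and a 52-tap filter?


Linear convolution output length:
L = N + M - 1
  = 706 + 52 - 1
  = 757 samples

757


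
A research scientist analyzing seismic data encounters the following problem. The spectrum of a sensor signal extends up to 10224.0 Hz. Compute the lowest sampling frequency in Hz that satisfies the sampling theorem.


The Nyquist rate is twice the maximum frequency component.
fs_min = 2 * fmax
      = 2 * 10224.0
      = 20448.0 Hz

20448.0


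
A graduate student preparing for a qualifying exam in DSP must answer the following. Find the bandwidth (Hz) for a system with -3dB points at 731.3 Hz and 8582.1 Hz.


Bandwidth is the difference of -3dB frequencies:
BW = f_high - f_low
   = 8582.1 - 731.3
   = 7850.8 Hz

7850.8 Hz


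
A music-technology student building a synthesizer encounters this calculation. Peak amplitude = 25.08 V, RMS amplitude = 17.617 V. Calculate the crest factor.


Crest factor is the ratio of peak to RMS:
CF = V_peak / V_rms
   = 25.08 / 17.617
   = 1.4236

1.4236


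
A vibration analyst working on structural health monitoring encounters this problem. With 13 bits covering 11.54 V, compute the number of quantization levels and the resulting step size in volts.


Step 1 — number of quantization levels:
L = 2^N = 2^13 = 8192

Step 2 — LSB step size:
delta = Vfs / L
      = 11.54 / 8192
      = 0.00140869 V

Levels = 8192; step size = 0.00140869 V


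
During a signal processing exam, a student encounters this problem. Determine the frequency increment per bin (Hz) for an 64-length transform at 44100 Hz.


DFT frequency resolution:
df = fs / N
   = 44100 / 64
   = 689.0625 Hz

689.0625 Hz


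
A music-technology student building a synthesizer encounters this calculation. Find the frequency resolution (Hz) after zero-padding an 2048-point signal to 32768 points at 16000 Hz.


Frequency resolution after zero-padding:
N_padded = 2048 * 16 = 32768
df = fs / N_padded
   = 16000 / 32768
   = 0.4883 Hz

0.4883 Hz


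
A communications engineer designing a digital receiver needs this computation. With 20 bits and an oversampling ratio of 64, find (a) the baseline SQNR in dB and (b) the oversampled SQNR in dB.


Step 1 — baseline SQNR at Nyquist:
SQNR_base = 6.02*N + 1.76
          = 6.02*20 + 1.76
          = 122.16 dB

Step 2 — oversampling processing gain:
G = 10*log10(OSR) = 10*log10(64) = 18.06 dB

Step 3 — total:
SQNR_total = 122.16 + 18.06 = 140.22 dB

Base SQNR = 122.16 dB; oversampled SQNR = 140.22 dB


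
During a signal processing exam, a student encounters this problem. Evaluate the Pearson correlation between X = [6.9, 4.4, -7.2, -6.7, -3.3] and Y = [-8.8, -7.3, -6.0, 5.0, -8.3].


Pearson correlation coefficient (population):
r = cov(X,Y) / (std(X) * std(Y))
Mean X = -1.18, Mean Y = -5.08
Cov(X,Y) = -17.1444
Std(X) = 5.79013, Std(Y) = 5.130068
r = -0.5772

-0.5772


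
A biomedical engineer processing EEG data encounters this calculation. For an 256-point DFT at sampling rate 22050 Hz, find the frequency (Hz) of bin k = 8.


Frequency of DFT bin k:
f_k = k * fs / N
    = 8 * 22050 / 256
    = 176400 / 256
    = 689.062 Hz

689.062 Hz


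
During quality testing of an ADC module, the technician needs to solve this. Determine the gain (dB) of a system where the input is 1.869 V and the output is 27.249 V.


Voltage gain in dB:
G = 20 * log10(Vout / Vin)
  = 20 * log10(27.249 / 1.869)
  = 20 * log10(14.579454)
  = 20 * 1.163741
  = 23.27 dB

23.27 dB


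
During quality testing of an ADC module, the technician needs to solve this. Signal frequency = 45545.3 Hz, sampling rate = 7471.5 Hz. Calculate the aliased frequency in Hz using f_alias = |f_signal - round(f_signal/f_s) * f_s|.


Compute the nearest integer multiple of fs to the signal:
n = round(45545.3 / 7471.5) = 6
f_alias = |45545.3 - 6 * 7471.5|
        = |45545.3 - 44829.0|
        = 716.3 Hz

716.3


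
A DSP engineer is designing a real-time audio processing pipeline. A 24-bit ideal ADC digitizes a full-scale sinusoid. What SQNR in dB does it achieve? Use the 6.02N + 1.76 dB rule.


Theoretical SNR for a full-scale sinusoid:
SNR = 6.02 * N + 1.76
    = 6.02 * 24 + 1.76
    = 144.48 + 1.76
    = 146.24 dB

146.24 dB


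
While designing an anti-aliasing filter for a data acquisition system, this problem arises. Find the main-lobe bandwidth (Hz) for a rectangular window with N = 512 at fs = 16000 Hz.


Main lobe width for a rectangular window:
Width = 2 * fs / N
      = 2 * 16000 / 512
      = 32000 / 512
      = 62.5 Hz

62.5 Hz


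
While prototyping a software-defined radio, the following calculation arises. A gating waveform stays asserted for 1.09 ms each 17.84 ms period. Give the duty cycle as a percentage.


Duty cycle as a percentage:
DC = (t_on / T) * 100
   = (1.09 / 17.84) * 100
   = 0.061099 * 100
   = 6.11 %

6.11 %


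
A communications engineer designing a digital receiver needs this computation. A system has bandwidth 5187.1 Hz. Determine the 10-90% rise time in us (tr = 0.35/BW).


Rise time from bandwidth relationship:
tr = 0.35 / BW
   = 0.35 / 5187.1
   = 6.747508242e-05 s
   = 67.4751 us

67.4751 us


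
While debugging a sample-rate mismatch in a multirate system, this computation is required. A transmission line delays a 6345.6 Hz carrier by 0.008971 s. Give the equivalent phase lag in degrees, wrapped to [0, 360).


Phase shift from frequency and time delay:
phi = 360 * f * t_delay
    = 360 * 6345.6 * 0.008971
    = 20493.5 degrees
    mod 360 = 333.5 degrees

333.5 degrees


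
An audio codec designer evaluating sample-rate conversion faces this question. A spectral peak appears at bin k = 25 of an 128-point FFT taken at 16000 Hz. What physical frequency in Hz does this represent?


Frequency of DFT bin k:
f_k = k * fs / N
    = 25 * 16000 / 128
    = 400000 / 128
    = 3125.0 Hz

3125.0 Hz


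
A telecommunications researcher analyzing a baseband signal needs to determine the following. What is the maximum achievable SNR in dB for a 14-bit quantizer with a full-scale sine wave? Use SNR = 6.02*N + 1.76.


Theoretical SNR for a full-scale sinusoid:
SNR = 6.02 * N + 1.76
    = 6.02 * 14 + 1.76
    = 84.28 + 1.76
    = 86.04 dB

86.04 dB


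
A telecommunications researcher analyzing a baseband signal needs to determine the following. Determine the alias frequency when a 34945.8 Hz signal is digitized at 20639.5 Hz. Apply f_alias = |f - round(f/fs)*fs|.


Compute the nearest integer multiple of fs to the signal:
n = round(34945.8 / 20639.5) = 2
f_alias = |34945.8 - 2 * 20639.5|
        = |34945.8 - 41279.0|
        = 6333.2 Hz

6333.2


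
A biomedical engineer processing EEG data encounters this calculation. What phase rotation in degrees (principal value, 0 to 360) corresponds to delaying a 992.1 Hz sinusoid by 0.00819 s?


Phase shift from frequency and time delay:
phi = 360 * f * t_delay
    = 360 * 992.1 * 0.00819
    = 2925.11 degrees
    mod 360 = 45.11 degrees

45.11 degrees


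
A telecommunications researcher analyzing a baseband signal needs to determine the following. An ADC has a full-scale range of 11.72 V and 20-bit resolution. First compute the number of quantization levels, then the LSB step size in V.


Step 1 — number of quantization levels:
L = 2^N = 2^20 = 1048576

Step 2 — LSB step size:
delta = Vfs / L
      = 11.72 / 1048576
      = 1.118e-05 V

Levels = 1048576; step size = 1.118e-05 V


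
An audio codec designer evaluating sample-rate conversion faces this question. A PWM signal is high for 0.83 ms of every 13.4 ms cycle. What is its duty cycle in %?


Duty cycle as a percentage:
DC = (t_on / T) * 100
   = (0.83 / 13.4) * 100
   = 0.06194 * 100
   = 6.19 %

6.19 %


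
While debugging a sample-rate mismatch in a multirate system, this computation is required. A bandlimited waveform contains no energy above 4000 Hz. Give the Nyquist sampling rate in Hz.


The Nyquist rate is twice the maximum frequency component.
fs_min = 2 * fmax
      = 2 * 4000
      = 8000 Hz

8000


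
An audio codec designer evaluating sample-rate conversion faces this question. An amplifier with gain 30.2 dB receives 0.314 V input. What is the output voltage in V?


Output voltage from dB gain:
V_out = V_in * 10^(gain_dB / 20)
      = 0.314 * 10^(30.2 / 20)
      = 0.314 * 32.359366
      = 10.1608 V

10.1608 V


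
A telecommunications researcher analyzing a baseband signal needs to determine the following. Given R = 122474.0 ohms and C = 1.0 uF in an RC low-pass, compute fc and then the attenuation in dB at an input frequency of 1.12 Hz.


Step 1 — cutoff frequency:
fc = 1 / (2*pi*R*C)
C = 1.0 uF = 1e-06 F
fc = 1 / (2*pi*122474.0*1e-06)
   = 1.2995 Hz

Step 2 — magnitude at f = 1.12 Hz:
|H(f)| = 1 / sqrt(1 + (f/fc)^2)
f/fc = 1.12 / 1.2995 = 0.86187
|H| = 1 / sqrt(1 + 0.74282) = 0.7574845
|H|_dB = 20*log10(0.7574845) = -2.41 dB

fc = 1.2995 Hz; |H(1.12 Hz)| = -2.41 dB


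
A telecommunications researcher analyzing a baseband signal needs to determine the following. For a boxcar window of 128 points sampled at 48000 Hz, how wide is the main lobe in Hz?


Main lobe width for a rectangular window:
Width = 2 * fs / N
      = 2 * 48000 / 128
      = 96000 / 128
      = 750.0 Hz

750.0 Hz


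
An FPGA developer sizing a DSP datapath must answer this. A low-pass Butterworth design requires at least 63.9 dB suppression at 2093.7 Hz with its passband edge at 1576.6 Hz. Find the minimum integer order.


Butterworth filter order formula:
n = log10(10^(A/10) - 1) / (2 * log10(f_stop/f_pass))
10^(63.9/10) - 1 = 2454707.9157
f_stop/f_pass = 2093.7 / 1576.6 = 1.328
n = 25.9349 -> ceil = 26

26


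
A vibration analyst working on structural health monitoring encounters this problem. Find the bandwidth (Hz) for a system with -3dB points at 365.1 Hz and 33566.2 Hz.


Bandwidth is the difference of -3dB frequencies:
BW = f_high - f_low
   = 33566.2 - 365.1
   = 33201.1 Hz

33201.1 Hz


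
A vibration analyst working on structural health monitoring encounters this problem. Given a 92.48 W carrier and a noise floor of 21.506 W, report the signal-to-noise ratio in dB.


SNR in decibels:
SNR = 10 * log10(Ps / Pn)
    = 10 * log10(92.48 / 21.506)
    = 10 * log10(4.3002)
    = 10 * 0.6335
    = 6.33 dB

6.33 dB


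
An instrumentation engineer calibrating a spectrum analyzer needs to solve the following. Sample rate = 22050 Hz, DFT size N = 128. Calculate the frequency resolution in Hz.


DFT frequency resolution:
df = fs / N
   = 22050 / 128
   = 172.2656 Hz

172.2656 Hz


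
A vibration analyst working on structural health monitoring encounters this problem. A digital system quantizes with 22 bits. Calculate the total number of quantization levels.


Number of quantization levels = 2^N
= 2^22
= 4194304

4194304


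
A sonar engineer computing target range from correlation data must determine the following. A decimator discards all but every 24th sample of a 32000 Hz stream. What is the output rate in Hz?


Decimation reduces the sample rate:
fs_out = fs_in / M
       = 32000 / 24
       = 1333.3333 Hz

1333.3333 Hz


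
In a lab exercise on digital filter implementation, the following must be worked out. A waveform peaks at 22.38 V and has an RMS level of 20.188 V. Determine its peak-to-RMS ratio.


Crest factor is the ratio of peak to RMS:
CF = V_peak / V_rms
   = 22.38 / 20.188
   = 1.1086

1.1086


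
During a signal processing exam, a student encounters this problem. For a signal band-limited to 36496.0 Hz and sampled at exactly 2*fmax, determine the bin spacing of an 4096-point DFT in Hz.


Step 1 — Nyquist sampling rate:
fs = 2 * fmax = 2 * 36496.0 = 72992.0 Hz

Step 2 — DFT bin spacing:
df = fs / N = 72992.0 / 4096 = 17.8203 Hz

17.8203 Hz


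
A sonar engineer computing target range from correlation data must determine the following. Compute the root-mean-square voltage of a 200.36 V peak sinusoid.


RMS voltage for a sinusoidal waveform:
V_rms = V_peak / sqrt(2)
      = 200.36 / 1.414214
      = 141.676 V

141.676 V


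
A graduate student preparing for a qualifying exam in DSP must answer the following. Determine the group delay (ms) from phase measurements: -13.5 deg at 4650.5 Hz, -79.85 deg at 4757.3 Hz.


Group delay from phase difference:
tau = -d(phi)/d(omega)
d(phi) = -66.35 deg = -1.158026 rad
d(omega) = 2*pi*(4757.3 - 4650.5) = 671.0442 rad/s
tau = -(-1.158026) / 671.0442
    = 1.7257 ms

1.7257 ms


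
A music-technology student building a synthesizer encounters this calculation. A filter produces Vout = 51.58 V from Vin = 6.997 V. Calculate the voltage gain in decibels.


Voltage gain in dB:
G = 20 * log10(Vout / Vin)
  = 20 * log10(51.58 / 6.997)
  = 20 * log10(7.371731)
  = 20 * 0.867569
  = 17.35 dB

17.35 dB


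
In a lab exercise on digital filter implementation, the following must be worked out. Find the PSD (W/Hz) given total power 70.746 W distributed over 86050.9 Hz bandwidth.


Power spectral density:
PSD = P / BW
    = 70.746 / 86050.9
    = 0.00082214 W/Hz

0.00082214 W/Hz


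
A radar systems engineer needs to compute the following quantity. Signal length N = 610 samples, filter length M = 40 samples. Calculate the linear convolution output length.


Linear convolution output length:
L = N + M - 1
  = 610 + 40 - 1
  = 649 samples

649


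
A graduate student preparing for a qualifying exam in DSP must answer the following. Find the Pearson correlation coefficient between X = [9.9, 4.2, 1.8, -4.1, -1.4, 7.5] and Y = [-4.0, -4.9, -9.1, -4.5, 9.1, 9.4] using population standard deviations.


Pearson correlation coefficient (population):
r = cov(X,Y) / (std(X) * std(Y))
Mean X = 2.9833, Mean Y = -0.6667
Cov(X,Y) = 1.930556
Std(X) = 4.839221, Std(Y) = 7.20617
r = 0.0554

0.0554


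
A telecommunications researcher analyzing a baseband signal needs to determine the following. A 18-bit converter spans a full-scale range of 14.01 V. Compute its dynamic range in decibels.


Dynamic range from full-scale to LSB:
V_min = V_max / 2^bits = 14.01 / 2^18
DR = 20 * log10(V_max / V_min)
   = 20 * log10(2^18)
   = 20 * 18 * log10(2)
   = 108.37 dB

108.37 dB


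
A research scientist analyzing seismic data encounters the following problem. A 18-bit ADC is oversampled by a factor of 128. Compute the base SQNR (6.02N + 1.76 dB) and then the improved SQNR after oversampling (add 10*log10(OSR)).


Step 1 — baseline SQNR at Nyquist:
SQNR_base = 6.02*N + 1.76
          = 6.02*18 + 1.76
          = 110.12 dB

Step 2 — oversampling processing gain:
G = 10*log10(OSR) = 10*log10(128) = 21.07 dB

Step 3 — total:
SQNR_total = 110.12 + 21.07 = 131.19 dB

Base SQNR = 110.12 dB; oversampled SQNR = 131.19 dB


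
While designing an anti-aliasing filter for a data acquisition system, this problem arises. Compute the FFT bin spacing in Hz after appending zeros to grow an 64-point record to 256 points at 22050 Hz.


Frequency resolution after zero-padding:
N_padded = 64 * 4 = 256
df = fs / N_padded
   = 22050 / 256
   = 86.1328 Hz

86.1328 Hz


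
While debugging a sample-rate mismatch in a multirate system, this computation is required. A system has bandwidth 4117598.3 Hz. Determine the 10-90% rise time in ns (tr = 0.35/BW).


Rise time from bandwidth relationship:
tr = 0.35 / BW
   = 0.35 / 4117598.3
   = 8.500100653e-08 s
   = 85.001 ns

85.001 ns


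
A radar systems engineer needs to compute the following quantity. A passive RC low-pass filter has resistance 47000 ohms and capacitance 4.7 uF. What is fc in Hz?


Cutoff frequency of a first-order RC filter:
fc = 1 / (2 * pi * R * C)
C = 4.7 uF = 4.7e-06 F
fc = 1 / (2 * pi * 47000 * 4.7e-06)
   = 1 / 1.387955634356
   = 0.720484 Hz

0.720484 Hz


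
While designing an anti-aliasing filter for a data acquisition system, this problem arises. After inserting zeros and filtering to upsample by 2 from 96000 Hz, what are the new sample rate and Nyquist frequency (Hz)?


Step 1 — output sample rate after interpolation by L:
fs_out = L * fs_in = 2 * 96000 = 192000 Hz

Step 2 — Nyquist frequency of the output stream:
f_Nyq = fs_out / 2 = 192000 / 2 = 96000.0 Hz

fs_out = 192000 Hz; f_Nyquist = 96000.0 Hz


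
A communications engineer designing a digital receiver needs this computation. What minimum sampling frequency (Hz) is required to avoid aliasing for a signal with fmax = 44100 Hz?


The Nyquist rate is twice the maximum frequency component.
fs_min = 2 * fmax
      = 2 * 44100
      = 88200 Hz

88200


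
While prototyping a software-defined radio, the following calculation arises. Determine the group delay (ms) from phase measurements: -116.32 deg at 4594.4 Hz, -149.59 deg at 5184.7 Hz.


Group delay from phase difference:
tau = -d(phi)/d(omega)
d(phi) = -33.27 deg = -0.580671 rad
d(omega) = 2*pi*(5184.7 - 4594.4) = 3708.9643 rad/s
tau = -(-0.580671) / 3708.9643
    = 0.1566 ms

0.1566 ms


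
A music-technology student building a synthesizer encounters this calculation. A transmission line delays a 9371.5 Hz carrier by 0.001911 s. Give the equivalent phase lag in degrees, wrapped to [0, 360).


Phase shift from frequency and time delay:
phi = 360 * f * t_delay
    = 360 * 9371.5 * 0.001911
    = 6447.22 degrees
    mod 360 = 327.22 degrees

327.22 degrees


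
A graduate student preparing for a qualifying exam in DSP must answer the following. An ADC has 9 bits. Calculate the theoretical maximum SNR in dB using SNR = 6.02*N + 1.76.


Theoretical SNR for a full-scale sinusoid:
SNR = 6.02 * N + 1.76
    = 6.02 * 9 + 1.76
    = 54.18 + 1.76
    = 55.94 dB

55.94 dB


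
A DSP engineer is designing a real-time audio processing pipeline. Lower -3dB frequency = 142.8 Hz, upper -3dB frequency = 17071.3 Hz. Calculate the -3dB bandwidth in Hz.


Bandwidth is the difference of -3dB frequencies:
BW = f_high - f_low
   = 17071.3 - 142.8
   = 16928.5 Hz

16928.5 Hz


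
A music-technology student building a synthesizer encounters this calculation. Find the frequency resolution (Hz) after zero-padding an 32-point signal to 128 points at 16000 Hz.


Frequency resolution after zero-padding:
N_padded = 32 * 4 = 128
df = fs / N_padded
   = 16000 / 128
   = 125.0 Hz

125.0 Hz


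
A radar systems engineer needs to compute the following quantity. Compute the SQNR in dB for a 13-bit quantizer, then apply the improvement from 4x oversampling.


Step 1 — baseline SQNR at Nyquist:
SQNR_base = 6.02*N + 1.76
          = 6.02*13 + 1.76
          = 80.02 dB

Step 2 — oversampling processing gain:
G = 10*log10(OSR) = 10*log10(4) = 6.02 dB

Step 3 — total:
SQNR_total = 80.02 + 6.02 = 86.04 dB

Base SQNR = 80.02 dB; oversampled SQNR = 86.04 dB


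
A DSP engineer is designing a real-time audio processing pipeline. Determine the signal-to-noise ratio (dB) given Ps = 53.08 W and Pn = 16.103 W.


SNR in decibels:
SNR = 10 * log10(Ps / Pn)
    = 10 * log10(53.08 / 16.103)
    = 10 * log10(3.2963)
    = 10 * 0.518
    = 5.18 dB

5.18 dB
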